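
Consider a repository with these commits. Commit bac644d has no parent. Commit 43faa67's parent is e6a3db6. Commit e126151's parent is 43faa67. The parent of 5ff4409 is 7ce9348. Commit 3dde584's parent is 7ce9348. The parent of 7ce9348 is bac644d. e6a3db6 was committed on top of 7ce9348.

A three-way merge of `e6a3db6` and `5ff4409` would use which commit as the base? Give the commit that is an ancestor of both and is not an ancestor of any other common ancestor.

Ancestors of e6a3db6: {7ce9348, bac644d, e6a3db6}.
Ancestors of 5ff4409: {5ff4409, 7ce9348, bac644d}.
Common ancestors: {7ce9348, bac644d}.
Among these, 7ce9348 is not an ancestor of any other common ancestor — it is the merge base.

7ce9348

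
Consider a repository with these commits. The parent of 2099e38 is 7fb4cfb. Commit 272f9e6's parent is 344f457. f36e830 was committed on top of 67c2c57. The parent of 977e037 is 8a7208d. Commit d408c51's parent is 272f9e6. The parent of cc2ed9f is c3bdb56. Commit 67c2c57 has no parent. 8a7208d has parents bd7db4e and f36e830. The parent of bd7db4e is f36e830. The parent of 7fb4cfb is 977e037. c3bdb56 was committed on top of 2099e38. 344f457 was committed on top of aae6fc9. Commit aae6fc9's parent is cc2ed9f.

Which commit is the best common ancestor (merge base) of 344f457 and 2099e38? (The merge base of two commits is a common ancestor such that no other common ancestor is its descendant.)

Ancestors of 344f457: {2099e38, 344f457, 67c2c57, 7fb4cfb, 8a7208d, 977e037, aae6fc9, bd7db4e, c3bdb56, cc2ed9f, f36e830}.
Ancestors of 2099e38: {2099e38, 67c2c57, 7fb4cfb, 8a7208d, 977e037, bd7db4e, f36e830}.
Common ancestors: {2099e38, 67c2c57, 7fb4cfb, 8a7208d, 977e037, bd7db4e, f36e830}.
Among these, 2099e38 is not an ancestor of any other common ancestor — it is the merge base.

2099e38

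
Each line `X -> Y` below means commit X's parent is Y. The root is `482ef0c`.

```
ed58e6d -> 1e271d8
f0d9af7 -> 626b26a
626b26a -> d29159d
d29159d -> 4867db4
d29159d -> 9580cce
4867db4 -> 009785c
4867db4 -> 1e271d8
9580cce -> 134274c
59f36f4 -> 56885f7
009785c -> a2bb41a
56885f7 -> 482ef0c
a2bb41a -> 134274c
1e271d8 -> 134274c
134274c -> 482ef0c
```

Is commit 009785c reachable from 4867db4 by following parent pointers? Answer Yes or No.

Ancestors of 4867db4 (commits reachable by following parents): {009785c, 134274c, 1e271d8, 482ef0c, 4867db4, a2bb41a}.
009785c is in that set, so it is an ancestor of 4867db4.

Yes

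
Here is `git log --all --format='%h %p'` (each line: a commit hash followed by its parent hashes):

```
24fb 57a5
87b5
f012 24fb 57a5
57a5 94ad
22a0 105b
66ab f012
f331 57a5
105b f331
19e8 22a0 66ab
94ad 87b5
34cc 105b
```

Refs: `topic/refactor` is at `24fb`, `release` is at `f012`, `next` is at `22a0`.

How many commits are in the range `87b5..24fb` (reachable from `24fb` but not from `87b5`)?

3

Reachable from 24fb: {24fb, 57a5, 87b5, 94ad}.
Reachable from 87b5: {87b5}.
In 24fb's history but not 87b5's: {24fb, 57a5, 94ad} — 3 commits.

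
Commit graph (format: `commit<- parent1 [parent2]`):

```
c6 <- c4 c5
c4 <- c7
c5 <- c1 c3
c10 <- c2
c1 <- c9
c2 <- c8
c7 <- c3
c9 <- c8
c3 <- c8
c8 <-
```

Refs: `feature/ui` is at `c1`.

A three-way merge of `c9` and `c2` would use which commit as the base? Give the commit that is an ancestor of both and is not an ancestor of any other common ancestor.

c8

Ancestors of c9: {c8, c9}.
Ancestors of c2: {c2, c8}.
Common ancestors: {c8}.
The only common ancestor is c8, so it is the merge base.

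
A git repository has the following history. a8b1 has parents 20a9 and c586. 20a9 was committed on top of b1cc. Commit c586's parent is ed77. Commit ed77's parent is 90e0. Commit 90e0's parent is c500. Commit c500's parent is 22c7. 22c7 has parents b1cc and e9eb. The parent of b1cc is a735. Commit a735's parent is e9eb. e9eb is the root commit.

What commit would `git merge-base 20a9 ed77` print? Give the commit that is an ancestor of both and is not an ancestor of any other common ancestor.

b1cc

Ancestors of 20a9: {20a9, a735, b1cc, e9eb}.
Ancestors of ed77: {22c7, 90e0, a735, b1cc, c500, e9eb, ed77}.
Common ancestors: {a735, b1cc, e9eb}.
Among these, b1cc is not an ancestor of any other common ancestor — it is the merge base.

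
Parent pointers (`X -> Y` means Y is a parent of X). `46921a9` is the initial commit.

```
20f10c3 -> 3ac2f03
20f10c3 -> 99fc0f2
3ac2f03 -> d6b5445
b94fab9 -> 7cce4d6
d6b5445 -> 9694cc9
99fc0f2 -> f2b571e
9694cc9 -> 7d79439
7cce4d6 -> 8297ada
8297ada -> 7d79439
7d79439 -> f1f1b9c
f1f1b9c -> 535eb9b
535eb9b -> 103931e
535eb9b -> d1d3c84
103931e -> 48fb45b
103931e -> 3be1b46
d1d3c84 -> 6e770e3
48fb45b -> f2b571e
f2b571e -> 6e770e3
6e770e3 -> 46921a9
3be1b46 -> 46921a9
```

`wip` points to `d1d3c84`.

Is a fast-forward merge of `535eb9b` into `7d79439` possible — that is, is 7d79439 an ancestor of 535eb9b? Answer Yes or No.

No

A fast-forward from 7d79439 to 535eb9b is possible iff 7d79439 is an ancestor of 535eb9b.
Ancestors of 535eb9b: {103931e, 3be1b46, 46921a9, 48fb45b, 535eb9b, 6e770e3, d1d3c84, f2b571e}.
7d79439 is not among them, so fast-forward is not possible.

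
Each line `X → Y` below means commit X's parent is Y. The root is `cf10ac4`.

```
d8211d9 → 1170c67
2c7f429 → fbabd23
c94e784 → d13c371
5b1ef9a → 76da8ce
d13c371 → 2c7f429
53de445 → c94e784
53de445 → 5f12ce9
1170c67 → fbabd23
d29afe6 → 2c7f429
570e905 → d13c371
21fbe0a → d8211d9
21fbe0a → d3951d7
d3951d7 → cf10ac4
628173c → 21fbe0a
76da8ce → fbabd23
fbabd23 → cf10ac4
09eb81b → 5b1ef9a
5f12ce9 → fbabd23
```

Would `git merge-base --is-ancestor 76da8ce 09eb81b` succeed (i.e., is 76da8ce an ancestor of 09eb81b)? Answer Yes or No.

Ancestors of 09eb81b (commits reachable by following parents): {09eb81b, 5b1ef9a, 76da8ce, cf10ac4, fbabd23}.
76da8ce is in that set, so it is an ancestor of 09eb81b.

Yes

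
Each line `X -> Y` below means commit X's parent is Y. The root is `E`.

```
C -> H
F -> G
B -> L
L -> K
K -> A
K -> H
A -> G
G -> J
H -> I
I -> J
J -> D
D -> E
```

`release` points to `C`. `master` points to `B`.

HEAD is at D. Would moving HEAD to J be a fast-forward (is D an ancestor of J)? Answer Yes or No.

Yes

A fast-forward from D to J is possible iff D is an ancestor of J.
Ancestors of J: {D, E, J}.
D is among them, so fast-forward is possible.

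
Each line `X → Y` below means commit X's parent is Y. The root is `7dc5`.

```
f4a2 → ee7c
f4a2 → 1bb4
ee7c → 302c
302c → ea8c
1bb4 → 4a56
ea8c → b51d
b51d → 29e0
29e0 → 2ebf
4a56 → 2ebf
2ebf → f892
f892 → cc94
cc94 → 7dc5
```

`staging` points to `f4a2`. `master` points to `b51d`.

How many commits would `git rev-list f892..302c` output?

5

Reachable from 302c: {29e0, 2ebf, 302c, 7dc5, b51d, cc94, ea8c, f892}.
Reachable from f892: {7dc5, cc94, f892}.
In 302c's history but not f892's: {29e0, 2ebf, 302c, b51d, ea8c} — 5 commits.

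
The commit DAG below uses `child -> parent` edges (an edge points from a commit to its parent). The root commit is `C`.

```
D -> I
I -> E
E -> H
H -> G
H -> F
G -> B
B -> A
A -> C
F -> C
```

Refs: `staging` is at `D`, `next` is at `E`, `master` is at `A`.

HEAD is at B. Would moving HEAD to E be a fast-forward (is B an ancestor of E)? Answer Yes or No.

A fast-forward from B to E is possible iff B is an ancestor of E.
Ancestors of E: {A, B, C, E, F, G, H}.
B is among them, so fast-forward is possible.

Yes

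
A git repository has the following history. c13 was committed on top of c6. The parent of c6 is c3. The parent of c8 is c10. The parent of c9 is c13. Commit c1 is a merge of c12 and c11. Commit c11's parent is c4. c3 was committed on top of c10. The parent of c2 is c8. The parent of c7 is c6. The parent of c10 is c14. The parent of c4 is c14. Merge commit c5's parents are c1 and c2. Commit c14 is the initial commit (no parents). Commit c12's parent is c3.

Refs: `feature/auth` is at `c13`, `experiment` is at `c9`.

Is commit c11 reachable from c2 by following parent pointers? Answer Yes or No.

No

Ancestors of c2: {c10, c14, c2, c8}.
c11 is not in that set, so it is not an ancestor of c2.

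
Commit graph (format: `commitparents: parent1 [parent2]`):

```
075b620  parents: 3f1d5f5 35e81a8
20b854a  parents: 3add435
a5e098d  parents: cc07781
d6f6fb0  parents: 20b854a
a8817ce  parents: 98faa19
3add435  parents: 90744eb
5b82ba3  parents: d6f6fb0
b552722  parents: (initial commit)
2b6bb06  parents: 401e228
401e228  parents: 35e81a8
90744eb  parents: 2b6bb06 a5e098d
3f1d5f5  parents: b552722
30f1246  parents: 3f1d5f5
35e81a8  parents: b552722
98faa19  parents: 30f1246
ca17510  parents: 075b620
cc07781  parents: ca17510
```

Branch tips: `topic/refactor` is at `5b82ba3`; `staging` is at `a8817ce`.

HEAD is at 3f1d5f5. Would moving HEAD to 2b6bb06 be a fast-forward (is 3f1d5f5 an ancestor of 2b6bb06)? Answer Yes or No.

A fast-forward from 3f1d5f5 to 2b6bb06 is possible iff 3f1d5f5 is an ancestor of 2b6bb06.
Ancestors of 2b6bb06: {2b6bb06, 35e81a8, 401e228, b552722}.
3f1d5f5 is not among them, so fast-forward is not possible.

No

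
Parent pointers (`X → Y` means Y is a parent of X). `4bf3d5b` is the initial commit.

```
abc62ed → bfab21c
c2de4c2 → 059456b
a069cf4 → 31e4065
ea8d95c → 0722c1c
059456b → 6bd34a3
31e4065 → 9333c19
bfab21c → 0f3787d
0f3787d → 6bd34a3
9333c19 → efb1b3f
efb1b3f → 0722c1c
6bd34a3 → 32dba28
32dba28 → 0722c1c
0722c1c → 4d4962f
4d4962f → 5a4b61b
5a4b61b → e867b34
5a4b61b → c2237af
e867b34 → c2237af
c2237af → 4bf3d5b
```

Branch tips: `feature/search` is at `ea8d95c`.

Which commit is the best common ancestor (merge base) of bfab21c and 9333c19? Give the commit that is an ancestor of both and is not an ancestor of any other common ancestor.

Ancestors of bfab21c: {0722c1c, 0f3787d, 32dba28, 4bf3d5b, 4d4962f, 5a4b61b, 6bd34a3, bfab21c, c2237af, e867b34}.
Ancestors of 9333c19: {0722c1c, 4bf3d5b, 4d4962f, 5a4b61b, 9333c19, c2237af, e867b34, efb1b3f}.
Common ancestors: {0722c1c, 4bf3d5b, 4d4962f, 5a4b61b, c2237af, e867b34}.
Among these, 0722c1c is not an ancestor of any other common ancestor — it is the merge base.

0722c1c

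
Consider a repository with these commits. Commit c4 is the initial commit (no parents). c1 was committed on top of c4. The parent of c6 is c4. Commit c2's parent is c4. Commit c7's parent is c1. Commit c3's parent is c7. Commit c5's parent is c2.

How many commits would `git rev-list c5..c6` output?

1

Reachable from c6: {c4, c6}.
Reachable from c5: {c2, c4, c5}.
In c6's history but not c5's: {c6} — 1 commit.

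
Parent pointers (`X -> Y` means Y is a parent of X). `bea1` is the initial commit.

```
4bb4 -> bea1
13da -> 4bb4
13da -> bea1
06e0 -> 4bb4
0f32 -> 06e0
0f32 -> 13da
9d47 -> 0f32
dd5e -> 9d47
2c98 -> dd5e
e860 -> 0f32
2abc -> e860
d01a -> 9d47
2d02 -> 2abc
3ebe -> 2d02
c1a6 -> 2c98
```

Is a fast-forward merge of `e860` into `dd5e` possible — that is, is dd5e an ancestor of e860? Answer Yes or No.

A fast-forward from dd5e to e860 is possible iff dd5e is an ancestor of e860.
Ancestors of e860: {06e0, 0f32, 13da, 4bb4, bea1, e860}.
dd5e is not among them, so fast-forward is not possible.

No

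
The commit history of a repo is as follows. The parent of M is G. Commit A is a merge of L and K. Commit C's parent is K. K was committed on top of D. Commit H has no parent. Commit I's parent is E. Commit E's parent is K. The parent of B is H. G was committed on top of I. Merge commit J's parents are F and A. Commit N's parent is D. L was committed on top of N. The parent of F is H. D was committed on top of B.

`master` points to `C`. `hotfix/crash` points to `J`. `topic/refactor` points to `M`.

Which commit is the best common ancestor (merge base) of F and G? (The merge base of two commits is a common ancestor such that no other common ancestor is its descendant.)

H

Ancestors of F: {F, H}.
Ancestors of G: {B, D, E, G, H, I, K}.
Common ancestors: {H}.
The only common ancestor is H, so it is the merge base.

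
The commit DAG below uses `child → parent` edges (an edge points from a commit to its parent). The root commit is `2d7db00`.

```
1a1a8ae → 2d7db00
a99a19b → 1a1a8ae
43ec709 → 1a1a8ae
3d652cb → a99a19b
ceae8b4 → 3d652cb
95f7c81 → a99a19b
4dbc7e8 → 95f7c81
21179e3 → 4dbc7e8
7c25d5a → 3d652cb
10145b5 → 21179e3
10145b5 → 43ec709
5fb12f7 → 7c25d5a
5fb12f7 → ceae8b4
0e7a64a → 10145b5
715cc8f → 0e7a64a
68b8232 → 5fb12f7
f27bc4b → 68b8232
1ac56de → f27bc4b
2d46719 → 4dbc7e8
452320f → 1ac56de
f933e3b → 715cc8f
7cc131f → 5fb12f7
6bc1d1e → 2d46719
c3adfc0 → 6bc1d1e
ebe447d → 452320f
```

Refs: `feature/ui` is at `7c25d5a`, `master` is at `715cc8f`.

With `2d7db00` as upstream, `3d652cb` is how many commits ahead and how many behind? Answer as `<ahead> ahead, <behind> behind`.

3 ahead, 0 behind

Reachable from 3d652cb: {1a1a8ae, 2d7db00, 3d652cb, a99a19b}.
Reachable from 2d7db00: {2d7db00}.
Only in 3d652cb's history (ahead): {1a1a8ae, 3d652cb, a99a19b} — 3.
Only in 2d7db00's history (behind): {} — 0.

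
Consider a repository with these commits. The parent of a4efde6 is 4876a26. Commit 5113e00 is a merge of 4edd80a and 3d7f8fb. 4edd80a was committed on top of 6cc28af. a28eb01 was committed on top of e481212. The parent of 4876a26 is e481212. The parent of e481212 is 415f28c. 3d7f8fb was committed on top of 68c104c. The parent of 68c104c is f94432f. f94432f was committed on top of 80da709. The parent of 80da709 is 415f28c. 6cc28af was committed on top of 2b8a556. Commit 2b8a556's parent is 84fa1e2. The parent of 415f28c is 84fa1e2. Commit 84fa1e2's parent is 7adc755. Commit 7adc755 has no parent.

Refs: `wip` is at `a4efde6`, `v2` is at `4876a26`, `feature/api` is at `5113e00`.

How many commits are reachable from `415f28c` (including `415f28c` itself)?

3

Walking parent pointers from 415f28c: reachable set = {415f28c, 7adc755, 84fa1e2}.
That is 3 commits.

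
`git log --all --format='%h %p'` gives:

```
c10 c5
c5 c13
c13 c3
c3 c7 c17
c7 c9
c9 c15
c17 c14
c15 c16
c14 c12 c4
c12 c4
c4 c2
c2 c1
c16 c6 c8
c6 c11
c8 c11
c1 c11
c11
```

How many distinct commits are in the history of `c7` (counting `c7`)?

7

Walking parent pointers from c7: reachable set = {c11, c15, c16, c6, c7, c8, c9}.
That is 7 commits.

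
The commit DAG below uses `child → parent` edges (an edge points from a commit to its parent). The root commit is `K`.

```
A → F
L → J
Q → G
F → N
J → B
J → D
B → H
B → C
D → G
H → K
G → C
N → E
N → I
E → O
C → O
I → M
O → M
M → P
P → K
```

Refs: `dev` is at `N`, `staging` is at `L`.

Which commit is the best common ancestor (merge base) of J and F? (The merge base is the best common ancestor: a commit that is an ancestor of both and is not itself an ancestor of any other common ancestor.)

O

Ancestors of J: {B, C, D, G, H, J, K, M, O, P}.
Ancestors of F: {E, F, I, K, M, N, O, P}.
Common ancestors: {K, M, O, P}.
Among these, O is not an ancestor of any other common ancestor — it is the merge base.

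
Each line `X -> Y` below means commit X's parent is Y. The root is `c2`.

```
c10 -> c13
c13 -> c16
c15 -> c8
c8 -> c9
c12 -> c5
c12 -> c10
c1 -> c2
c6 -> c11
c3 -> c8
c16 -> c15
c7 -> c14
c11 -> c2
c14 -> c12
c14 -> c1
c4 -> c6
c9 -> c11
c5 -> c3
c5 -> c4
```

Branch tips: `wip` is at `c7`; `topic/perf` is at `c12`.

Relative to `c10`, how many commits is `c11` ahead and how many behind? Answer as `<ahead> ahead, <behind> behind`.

0 ahead, 6 behind

Reachable from c11: {c11, c2}.
Reachable from c10: {c10, c11, c13, c15, c16, c2, c8, c9}.
Only in c11's history (ahead): {} — 0.
Only in c10's history (behind): {c10, c13, c15, c16, c8, c9} — 6.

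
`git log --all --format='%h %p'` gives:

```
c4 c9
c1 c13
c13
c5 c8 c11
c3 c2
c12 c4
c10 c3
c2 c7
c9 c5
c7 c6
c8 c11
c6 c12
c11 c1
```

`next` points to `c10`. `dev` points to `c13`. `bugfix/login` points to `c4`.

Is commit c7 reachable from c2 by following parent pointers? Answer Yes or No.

Yes

Ancestors of c2 (commits reachable by following parents): {c1, c11, c12, c13, c2, c4, c5, c6, c7, c8, c9}.
c7 is in that set, so it is an ancestor of c2.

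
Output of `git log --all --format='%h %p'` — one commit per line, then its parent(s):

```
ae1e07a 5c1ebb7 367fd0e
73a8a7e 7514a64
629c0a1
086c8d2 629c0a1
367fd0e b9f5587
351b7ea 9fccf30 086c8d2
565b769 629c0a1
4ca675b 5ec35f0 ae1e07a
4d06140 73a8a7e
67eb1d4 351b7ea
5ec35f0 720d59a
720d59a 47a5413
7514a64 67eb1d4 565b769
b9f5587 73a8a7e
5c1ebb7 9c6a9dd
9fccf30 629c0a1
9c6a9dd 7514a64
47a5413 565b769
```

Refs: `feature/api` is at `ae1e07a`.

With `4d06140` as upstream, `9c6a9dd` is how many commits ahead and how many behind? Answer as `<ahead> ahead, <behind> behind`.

Reachable from 9c6a9dd: {086c8d2, 351b7ea, 565b769, 629c0a1, 67eb1d4, 7514a64, 9c6a9dd, 9fccf30}.
Reachable from 4d06140: {086c8d2, 351b7ea, 4d06140, 565b769, 629c0a1, 67eb1d4, 73a8a7e, 7514a64, 9fccf30}.
Only in 9c6a9dd's history (ahead): {9c6a9dd} — 1.
Only in 4d06140's history (behind): {4d06140, 73a8a7e} — 2.

1 ahead, 2 behind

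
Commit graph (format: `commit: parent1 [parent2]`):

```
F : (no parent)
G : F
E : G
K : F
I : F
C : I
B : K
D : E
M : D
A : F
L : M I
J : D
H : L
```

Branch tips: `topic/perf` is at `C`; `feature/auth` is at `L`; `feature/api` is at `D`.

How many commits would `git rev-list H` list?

Walking parent pointers from H: reachable set = {D, E, F, G, H, I, L, M}.
That is 8 commits.

8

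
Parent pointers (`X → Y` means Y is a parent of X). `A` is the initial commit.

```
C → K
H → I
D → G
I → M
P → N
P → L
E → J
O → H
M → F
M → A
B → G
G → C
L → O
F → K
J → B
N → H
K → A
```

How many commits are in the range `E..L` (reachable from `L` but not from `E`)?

Reachable from L: {A, F, H, I, K, L, M, O}.
Reachable from E: {A, B, C, E, G, J, K}.
In L's history but not E's: {F, H, I, L, M, O} — 6 commits.

6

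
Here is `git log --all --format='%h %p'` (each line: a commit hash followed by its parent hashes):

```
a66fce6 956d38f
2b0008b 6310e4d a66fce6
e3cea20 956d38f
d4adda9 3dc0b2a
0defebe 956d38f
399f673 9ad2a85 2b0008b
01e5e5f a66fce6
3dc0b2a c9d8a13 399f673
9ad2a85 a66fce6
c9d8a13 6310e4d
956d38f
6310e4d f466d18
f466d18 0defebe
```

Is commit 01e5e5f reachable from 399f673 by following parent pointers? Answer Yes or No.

Ancestors of 399f673: {0defebe, 2b0008b, 399f673, 6310e4d, 956d38f, 9ad2a85, a66fce6, f466d18}.
01e5e5f is not in that set, so it is not an ancestor of 399f673.

No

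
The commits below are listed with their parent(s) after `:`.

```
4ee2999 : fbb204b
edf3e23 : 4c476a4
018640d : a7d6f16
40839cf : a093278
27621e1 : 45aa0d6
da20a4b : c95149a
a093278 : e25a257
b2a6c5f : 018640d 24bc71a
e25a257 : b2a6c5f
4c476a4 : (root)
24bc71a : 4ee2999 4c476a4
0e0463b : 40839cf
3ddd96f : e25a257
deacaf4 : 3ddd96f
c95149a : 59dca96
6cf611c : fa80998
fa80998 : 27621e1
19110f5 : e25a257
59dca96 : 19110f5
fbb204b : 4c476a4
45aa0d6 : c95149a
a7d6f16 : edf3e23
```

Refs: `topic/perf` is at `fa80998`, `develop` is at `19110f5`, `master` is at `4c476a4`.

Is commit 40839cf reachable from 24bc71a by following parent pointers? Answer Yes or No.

No

Ancestors of 24bc71a: {24bc71a, 4c476a4, 4ee2999, fbb204b}.
40839cf is not in that set, so it is not an ancestor of 24bc71a.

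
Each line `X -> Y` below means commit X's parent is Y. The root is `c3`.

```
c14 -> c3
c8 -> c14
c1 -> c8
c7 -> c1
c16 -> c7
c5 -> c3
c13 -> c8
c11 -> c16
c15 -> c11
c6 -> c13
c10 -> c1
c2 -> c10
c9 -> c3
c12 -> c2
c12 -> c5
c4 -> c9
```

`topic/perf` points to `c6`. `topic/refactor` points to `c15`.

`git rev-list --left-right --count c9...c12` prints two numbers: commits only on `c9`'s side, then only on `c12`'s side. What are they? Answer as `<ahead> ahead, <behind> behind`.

1 ahead, 7 behind

Reachable from c9: {c3, c9}.
Reachable from c12: {c1, c10, c12, c14, c2, c3, c5, c8}.
Only in c9's history (ahead): {c9} — 1.
Only in c12's history (behind): {c1, c10, c12, c14, c2, c5, c8} — 7.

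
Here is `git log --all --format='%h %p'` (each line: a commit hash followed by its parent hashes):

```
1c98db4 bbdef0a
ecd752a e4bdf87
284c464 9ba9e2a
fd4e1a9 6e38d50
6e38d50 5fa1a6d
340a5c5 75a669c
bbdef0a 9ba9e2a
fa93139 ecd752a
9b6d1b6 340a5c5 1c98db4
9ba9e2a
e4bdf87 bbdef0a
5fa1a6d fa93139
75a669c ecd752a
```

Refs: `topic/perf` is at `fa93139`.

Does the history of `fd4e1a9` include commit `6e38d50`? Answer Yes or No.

Ancestors of fd4e1a9 (commits reachable by following parents): {5fa1a6d, 6e38d50, 9ba9e2a, bbdef0a, e4bdf87, ecd752a, fa93139, fd4e1a9}.
6e38d50 is in that set, so it is an ancestor of fd4e1a9.

Yes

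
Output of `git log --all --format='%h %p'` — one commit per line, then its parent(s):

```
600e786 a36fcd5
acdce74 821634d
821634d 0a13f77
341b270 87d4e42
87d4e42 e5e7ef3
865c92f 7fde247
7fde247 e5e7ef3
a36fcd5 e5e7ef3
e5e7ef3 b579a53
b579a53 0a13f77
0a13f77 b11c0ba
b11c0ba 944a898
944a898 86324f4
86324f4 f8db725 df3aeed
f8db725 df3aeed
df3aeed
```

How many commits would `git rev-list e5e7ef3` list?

8

Walking parent pointers from e5e7ef3: reachable set = {0a13f77, 86324f4, 944a898, b11c0ba, b579a53, df3aeed, e5e7ef3, f8db725}.
That is 8 commits.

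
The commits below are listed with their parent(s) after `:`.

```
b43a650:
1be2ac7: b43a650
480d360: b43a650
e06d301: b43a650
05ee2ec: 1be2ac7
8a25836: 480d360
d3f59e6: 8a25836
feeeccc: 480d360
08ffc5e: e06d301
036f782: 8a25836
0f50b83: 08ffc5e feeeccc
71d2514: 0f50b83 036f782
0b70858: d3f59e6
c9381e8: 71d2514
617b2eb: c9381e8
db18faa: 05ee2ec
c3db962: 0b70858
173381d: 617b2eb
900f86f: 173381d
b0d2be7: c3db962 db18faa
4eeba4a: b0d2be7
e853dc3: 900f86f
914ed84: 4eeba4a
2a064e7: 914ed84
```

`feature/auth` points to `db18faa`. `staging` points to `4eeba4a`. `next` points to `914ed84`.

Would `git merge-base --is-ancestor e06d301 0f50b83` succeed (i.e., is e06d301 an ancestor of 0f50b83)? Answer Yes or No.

Ancestors of 0f50b83 (commits reachable by following parents): {08ffc5e, 0f50b83, 480d360, b43a650, e06d301, feeeccc}.
e06d301 is in that set, so it is an ancestor of 0f50b83.

Yes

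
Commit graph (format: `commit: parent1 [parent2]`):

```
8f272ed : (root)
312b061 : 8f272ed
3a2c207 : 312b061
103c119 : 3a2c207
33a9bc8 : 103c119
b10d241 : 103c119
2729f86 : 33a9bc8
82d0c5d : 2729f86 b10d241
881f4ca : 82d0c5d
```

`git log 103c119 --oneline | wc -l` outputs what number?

Walking parent pointers from 103c119: reachable set = {103c119, 312b061, 3a2c207, 8f272ed}.
That is 4 commits.

4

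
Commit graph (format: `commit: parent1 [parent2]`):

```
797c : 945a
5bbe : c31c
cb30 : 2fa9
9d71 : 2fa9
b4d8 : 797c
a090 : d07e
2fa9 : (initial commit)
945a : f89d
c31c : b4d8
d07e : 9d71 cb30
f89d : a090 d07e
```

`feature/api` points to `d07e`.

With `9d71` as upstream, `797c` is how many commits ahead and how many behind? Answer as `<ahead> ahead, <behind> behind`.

Reachable from 797c: {2fa9, 797c, 945a, 9d71, a090, cb30, d07e, f89d}.
Reachable from 9d71: {2fa9, 9d71}.
Only in 797c's history (ahead): {797c, 945a, a090, cb30, d07e, f89d} — 6.
Only in 9d71's history (behind): {} — 0.

6 ahead, 0 behind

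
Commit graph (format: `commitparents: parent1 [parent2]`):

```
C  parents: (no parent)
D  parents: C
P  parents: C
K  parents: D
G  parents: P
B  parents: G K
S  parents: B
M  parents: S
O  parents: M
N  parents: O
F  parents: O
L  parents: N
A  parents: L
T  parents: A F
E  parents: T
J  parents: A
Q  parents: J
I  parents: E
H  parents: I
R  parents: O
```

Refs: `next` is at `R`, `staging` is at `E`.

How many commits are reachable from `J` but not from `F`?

Reachable from J: {A, B, C, D, G, J, K, L, M, N, O, P, S}.
Reachable from F: {B, C, D, F, G, K, M, O, P, S}.
In J's history but not F's: {A, J, L, N} — 4 commits.

4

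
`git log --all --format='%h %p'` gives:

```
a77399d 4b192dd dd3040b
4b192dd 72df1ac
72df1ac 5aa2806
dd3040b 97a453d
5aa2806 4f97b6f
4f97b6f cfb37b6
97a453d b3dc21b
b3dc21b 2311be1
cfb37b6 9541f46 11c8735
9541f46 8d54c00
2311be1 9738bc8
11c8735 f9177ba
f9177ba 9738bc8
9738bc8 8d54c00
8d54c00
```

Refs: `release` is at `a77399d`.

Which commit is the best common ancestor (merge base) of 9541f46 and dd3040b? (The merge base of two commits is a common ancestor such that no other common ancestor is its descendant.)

Ancestors of 9541f46: {8d54c00, 9541f46}.
Ancestors of dd3040b: {2311be1, 8d54c00, 9738bc8, 97a453d, b3dc21b, dd3040b}.
Common ancestors: {8d54c00}.
The only common ancestor is 8d54c00, so it is the merge base.

8d54c00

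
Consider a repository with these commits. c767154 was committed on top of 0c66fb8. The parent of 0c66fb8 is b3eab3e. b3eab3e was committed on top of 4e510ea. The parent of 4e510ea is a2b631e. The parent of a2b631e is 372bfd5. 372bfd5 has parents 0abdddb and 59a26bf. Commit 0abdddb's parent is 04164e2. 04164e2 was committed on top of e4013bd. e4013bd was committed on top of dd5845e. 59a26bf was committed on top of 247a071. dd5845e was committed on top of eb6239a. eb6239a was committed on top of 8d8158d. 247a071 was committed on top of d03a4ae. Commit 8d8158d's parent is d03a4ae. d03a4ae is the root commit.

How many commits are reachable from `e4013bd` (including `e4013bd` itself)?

5

Walking parent pointers from e4013bd: reachable set = {8d8158d, d03a4ae, dd5845e, e4013bd, eb6239a}.
That is 5 commits.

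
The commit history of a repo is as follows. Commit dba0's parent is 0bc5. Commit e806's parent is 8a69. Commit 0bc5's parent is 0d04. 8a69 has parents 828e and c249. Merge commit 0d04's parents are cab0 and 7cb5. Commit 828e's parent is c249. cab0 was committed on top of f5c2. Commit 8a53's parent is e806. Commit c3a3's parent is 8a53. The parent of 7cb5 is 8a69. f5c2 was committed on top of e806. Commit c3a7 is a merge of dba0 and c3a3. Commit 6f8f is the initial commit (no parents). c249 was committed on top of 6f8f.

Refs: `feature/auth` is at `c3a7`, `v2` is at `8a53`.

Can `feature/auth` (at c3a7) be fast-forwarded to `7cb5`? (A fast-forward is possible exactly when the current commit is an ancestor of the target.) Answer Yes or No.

A fast-forward from c3a7 to 7cb5 is possible iff c3a7 is an ancestor of 7cb5.
Ancestors of 7cb5: {6f8f, 7cb5, 828e, 8a69, c249}.
c3a7 is not among them, so fast-forward is not possible.

No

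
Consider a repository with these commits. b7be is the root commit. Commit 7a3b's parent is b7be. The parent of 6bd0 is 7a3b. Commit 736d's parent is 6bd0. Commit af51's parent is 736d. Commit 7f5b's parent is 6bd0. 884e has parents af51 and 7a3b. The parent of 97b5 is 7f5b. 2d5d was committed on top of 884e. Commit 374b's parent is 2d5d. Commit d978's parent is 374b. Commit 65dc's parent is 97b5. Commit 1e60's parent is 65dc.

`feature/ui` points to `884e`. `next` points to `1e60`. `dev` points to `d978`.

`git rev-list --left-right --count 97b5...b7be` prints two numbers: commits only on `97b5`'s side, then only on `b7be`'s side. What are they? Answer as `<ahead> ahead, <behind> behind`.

Reachable from 97b5: {6bd0, 7a3b, 7f5b, 97b5, b7be}.
Reachable from b7be: {b7be}.
Only in 97b5's history (ahead): {6bd0, 7a3b, 7f5b, 97b5} — 4.
Only in b7be's history (behind): {} — 0.

4 ahead, 0 behind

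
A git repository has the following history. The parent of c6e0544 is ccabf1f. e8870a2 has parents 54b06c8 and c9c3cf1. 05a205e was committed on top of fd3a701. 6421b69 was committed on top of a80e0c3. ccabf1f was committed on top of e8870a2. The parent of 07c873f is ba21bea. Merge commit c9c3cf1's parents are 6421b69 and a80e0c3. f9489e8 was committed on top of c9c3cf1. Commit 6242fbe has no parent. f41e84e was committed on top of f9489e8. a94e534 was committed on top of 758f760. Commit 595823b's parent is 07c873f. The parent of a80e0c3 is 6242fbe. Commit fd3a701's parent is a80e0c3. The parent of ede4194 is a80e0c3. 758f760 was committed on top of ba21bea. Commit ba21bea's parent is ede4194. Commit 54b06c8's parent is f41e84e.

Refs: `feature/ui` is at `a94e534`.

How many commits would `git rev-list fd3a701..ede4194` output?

1

Reachable from ede4194: {6242fbe, a80e0c3, ede4194}.
Reachable from fd3a701: {6242fbe, a80e0c3, fd3a701}.
In ede4194's history but not fd3a701's: {ede4194} — 1 commit.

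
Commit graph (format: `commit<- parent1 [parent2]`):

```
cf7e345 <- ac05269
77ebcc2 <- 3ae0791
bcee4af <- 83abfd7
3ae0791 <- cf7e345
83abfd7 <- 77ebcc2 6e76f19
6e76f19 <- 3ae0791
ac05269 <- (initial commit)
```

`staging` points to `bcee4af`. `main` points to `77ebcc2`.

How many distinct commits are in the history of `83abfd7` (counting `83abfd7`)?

6

Walking parent pointers from 83abfd7: reachable set = {3ae0791, 6e76f19, 77ebcc2, 83abfd7, ac05269, cf7e345}.
That is 6 commits.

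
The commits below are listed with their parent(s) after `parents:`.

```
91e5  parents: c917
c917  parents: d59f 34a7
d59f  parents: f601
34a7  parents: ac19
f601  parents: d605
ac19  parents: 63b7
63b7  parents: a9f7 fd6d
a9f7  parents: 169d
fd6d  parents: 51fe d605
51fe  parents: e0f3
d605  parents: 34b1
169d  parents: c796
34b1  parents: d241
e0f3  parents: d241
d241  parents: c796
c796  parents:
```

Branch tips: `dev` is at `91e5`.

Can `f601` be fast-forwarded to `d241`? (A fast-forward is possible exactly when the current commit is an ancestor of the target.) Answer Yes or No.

A fast-forward from f601 to d241 is possible iff f601 is an ancestor of d241.
Ancestors of d241: {c796, d241}.
f601 is not among them, so fast-forward is not possible.

No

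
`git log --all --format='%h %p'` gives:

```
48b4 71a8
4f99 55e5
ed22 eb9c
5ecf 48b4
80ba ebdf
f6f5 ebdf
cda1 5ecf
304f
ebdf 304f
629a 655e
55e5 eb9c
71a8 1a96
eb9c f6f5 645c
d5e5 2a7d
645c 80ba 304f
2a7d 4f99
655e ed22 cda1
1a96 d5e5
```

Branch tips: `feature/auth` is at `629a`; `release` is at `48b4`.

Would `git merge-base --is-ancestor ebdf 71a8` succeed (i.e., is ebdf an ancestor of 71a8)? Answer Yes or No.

Yes

Ancestors of 71a8 (commits reachable by following parents): {1a96, 2a7d, 304f, 4f99, 55e5, 645c, 71a8, 80ba, d5e5, eb9c, ebdf, f6f5}.
ebdf is in that set, so it is an ancestor of 71a8.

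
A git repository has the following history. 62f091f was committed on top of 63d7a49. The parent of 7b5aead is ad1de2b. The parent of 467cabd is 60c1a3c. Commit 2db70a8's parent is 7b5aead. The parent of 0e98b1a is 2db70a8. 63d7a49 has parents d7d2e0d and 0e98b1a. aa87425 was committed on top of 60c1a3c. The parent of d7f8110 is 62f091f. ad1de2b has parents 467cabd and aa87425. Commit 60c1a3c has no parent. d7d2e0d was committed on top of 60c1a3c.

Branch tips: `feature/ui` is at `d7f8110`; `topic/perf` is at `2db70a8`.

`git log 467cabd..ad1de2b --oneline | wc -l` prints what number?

2

Reachable from ad1de2b: {467cabd, 60c1a3c, aa87425, ad1de2b}.
Reachable from 467cabd: {467cabd, 60c1a3c}.
In ad1de2b's history but not 467cabd's: {aa87425, ad1de2b} — 2 commits.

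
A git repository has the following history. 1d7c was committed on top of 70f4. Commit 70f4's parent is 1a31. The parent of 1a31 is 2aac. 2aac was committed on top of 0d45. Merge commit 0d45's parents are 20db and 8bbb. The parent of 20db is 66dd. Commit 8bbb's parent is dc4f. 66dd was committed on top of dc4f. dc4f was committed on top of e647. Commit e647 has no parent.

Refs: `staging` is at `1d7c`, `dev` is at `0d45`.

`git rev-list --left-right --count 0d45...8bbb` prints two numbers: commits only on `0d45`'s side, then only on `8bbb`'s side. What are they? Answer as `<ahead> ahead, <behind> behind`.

Reachable from 0d45: {0d45, 20db, 66dd, 8bbb, dc4f, e647}.
Reachable from 8bbb: {8bbb, dc4f, e647}.
Only in 0d45's history (ahead): {0d45, 20db, 66dd} — 3.
Only in 8bbb's history (behind): {} — 0.

3 ahead, 0 behind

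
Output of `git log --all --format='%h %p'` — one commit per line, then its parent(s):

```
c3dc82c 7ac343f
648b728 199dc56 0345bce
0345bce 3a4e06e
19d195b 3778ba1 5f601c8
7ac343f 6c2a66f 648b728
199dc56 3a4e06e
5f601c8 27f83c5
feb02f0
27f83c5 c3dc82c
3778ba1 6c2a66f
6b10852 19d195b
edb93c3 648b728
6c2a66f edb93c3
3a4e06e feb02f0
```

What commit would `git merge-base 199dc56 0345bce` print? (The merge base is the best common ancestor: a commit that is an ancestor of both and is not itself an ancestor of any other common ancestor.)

3a4e06e

Ancestors of 199dc56: {199dc56, 3a4e06e, feb02f0}.
Ancestors of 0345bce: {0345bce, 3a4e06e, feb02f0}.
Common ancestors: {3a4e06e, feb02f0}.
Among these, 3a4e06e is not an ancestor of any other common ancestor — it is the merge base.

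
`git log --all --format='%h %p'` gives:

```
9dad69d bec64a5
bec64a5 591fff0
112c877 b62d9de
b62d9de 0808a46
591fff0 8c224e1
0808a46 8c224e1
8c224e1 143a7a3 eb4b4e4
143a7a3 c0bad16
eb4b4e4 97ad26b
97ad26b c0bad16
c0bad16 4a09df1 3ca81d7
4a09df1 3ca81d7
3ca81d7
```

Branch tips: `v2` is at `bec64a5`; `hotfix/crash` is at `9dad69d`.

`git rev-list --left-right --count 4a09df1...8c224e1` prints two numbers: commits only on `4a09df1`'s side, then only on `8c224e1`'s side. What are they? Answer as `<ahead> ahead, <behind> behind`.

Reachable from 4a09df1: {3ca81d7, 4a09df1}.
Reachable from 8c224e1: {143a7a3, 3ca81d7, 4a09df1, 8c224e1, 97ad26b, c0bad16, eb4b4e4}.
Only in 4a09df1's history (ahead): {} — 0.
Only in 8c224e1's history (behind): {143a7a3, 8c224e1, 97ad26b, c0bad16, eb4b4e4} — 5.

0 ahead, 5 behind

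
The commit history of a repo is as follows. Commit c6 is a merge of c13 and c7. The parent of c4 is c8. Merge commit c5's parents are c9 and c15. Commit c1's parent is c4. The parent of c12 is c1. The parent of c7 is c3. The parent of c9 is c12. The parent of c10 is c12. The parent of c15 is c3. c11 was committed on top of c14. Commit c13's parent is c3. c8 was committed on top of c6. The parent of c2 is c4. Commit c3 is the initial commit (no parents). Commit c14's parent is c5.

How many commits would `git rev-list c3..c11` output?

12

Reachable from c11: {c1, c11, c12, c13, c14, c15, c3, c4, c5, c6, c7, c8, c9}.
Reachable from c3: {c3}.
In c11's history but not c3's: {c1, c11, c12, c13, c14, c15, c4, c5, c6, c7, c8, c9} — 12 commits.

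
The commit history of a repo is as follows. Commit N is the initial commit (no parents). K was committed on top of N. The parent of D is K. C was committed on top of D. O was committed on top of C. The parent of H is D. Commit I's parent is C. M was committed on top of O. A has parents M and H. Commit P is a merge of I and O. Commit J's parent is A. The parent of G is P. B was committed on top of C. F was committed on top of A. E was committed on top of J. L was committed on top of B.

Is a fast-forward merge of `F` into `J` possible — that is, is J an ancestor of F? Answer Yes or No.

No

A fast-forward from J to F is possible iff J is an ancestor of F.
Ancestors of F: {A, C, D, F, H, K, M, N, O}.
J is not among them, so fast-forward is not possible.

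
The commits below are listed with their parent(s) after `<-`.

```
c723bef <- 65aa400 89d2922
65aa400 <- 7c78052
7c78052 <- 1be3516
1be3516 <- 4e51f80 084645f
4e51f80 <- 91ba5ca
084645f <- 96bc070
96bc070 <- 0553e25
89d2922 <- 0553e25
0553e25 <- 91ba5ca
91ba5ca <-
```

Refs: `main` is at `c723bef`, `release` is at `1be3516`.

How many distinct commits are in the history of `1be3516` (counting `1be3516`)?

6

Walking parent pointers from 1be3516: reachable set = {0553e25, 084645f, 1be3516, 4e51f80, 91ba5ca, 96bc070}.
That is 6 commits.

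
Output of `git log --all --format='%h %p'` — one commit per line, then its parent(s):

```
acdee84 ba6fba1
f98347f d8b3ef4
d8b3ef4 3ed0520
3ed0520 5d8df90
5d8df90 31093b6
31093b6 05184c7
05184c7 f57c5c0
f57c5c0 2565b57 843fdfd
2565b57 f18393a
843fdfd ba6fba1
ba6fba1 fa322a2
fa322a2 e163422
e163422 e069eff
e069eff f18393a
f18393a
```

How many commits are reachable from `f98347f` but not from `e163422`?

Reachable from f98347f: {05184c7, 2565b57, 31093b6, 3ed0520, 5d8df90, 843fdfd, ba6fba1, d8b3ef4, e069eff, e163422, f18393a, f57c5c0, f98347f, fa322a2}.
Reachable from e163422: {e069eff, e163422, f18393a}.
In f98347f's history but not e163422's: {05184c7, 2565b57, 31093b6, 3ed0520, 5d8df90, 843fdfd, ba6fba1, d8b3ef4, f57c5c0, f98347f, fa322a2} — 11 commits.

11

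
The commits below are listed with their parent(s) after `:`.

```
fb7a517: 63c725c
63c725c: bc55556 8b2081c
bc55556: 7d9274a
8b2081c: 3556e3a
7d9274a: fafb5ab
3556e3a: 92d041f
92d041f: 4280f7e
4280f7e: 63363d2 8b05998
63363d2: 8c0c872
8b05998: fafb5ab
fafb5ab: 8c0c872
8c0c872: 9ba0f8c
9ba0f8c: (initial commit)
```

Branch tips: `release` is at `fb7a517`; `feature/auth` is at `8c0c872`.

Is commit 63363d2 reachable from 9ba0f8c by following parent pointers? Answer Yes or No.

No

Ancestors of 9ba0f8c: {9ba0f8c}.
63363d2 is not in that set, so it is not an ancestor of 9ba0f8c.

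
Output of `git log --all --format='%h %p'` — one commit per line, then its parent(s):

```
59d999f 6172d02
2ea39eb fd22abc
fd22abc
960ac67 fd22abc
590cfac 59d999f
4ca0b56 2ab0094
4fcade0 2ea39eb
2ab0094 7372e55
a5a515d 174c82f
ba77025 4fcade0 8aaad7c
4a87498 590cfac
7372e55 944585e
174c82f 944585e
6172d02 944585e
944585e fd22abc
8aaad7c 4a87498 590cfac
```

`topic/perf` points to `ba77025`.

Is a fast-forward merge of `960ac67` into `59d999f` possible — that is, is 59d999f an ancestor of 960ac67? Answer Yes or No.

No

A fast-forward from 59d999f to 960ac67 is possible iff 59d999f is an ancestor of 960ac67.
Ancestors of 960ac67: {960ac67, fd22abc}.
59d999f is not among them, so fast-forward is not possible.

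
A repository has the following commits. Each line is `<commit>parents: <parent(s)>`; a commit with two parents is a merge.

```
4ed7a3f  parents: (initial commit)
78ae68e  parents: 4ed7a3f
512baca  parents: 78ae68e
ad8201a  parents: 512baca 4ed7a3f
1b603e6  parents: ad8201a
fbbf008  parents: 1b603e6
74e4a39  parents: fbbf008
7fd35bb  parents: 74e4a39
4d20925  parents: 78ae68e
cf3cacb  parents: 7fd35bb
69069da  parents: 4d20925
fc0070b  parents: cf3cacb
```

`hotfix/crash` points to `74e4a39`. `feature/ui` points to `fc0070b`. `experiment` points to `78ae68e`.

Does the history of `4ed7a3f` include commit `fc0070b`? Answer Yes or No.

No

Ancestors of 4ed7a3f: {4ed7a3f}.
fc0070b is not in that set, so it is not an ancestor of 4ed7a3f.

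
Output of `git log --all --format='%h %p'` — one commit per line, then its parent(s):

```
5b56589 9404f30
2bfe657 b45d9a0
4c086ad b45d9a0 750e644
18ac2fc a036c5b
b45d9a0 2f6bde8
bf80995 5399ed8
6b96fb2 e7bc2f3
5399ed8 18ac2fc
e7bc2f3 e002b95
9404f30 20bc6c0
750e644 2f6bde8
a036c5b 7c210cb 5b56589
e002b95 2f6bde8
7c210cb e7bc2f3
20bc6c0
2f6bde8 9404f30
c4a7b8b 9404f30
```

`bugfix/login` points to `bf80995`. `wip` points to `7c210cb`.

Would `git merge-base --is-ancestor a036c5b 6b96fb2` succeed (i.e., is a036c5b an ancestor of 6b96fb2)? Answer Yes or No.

No

Ancestors of 6b96fb2: {20bc6c0, 2f6bde8, 6b96fb2, 9404f30, e002b95, e7bc2f3}.
a036c5b is not in that set, so it is not an ancestor of 6b96fb2.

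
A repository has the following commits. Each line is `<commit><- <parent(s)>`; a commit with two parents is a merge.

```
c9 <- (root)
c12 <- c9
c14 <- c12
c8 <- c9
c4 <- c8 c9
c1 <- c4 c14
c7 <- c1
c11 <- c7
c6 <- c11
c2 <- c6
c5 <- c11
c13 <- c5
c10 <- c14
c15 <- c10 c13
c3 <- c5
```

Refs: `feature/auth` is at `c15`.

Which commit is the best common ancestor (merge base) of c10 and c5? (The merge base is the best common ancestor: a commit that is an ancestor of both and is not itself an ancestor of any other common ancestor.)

Ancestors of c10: {c10, c12, c14, c9}.
Ancestors of c5: {c1, c11, c12, c14, c4, c5, c7, c8, c9}.
Common ancestors: {c12, c14, c9}.
Among these, c14 is not an ancestor of any other common ancestor — it is the merge base.

c14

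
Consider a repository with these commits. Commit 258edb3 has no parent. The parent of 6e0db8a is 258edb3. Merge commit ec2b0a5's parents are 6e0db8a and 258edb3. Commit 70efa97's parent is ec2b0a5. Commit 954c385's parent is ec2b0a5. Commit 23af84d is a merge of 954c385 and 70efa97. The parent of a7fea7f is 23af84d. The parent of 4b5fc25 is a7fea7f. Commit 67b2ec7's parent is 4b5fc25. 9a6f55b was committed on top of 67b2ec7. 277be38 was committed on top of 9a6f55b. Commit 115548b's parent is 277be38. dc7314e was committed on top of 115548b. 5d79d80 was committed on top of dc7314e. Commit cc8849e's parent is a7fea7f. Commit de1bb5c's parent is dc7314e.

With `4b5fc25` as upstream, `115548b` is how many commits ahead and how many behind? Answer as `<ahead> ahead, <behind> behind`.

4 ahead, 0 behind

Reachable from 115548b: {115548b, 23af84d, 258edb3, 277be38, 4b5fc25, 67b2ec7, 6e0db8a, 70efa97, 954c385, 9a6f55b, a7fea7f, ec2b0a5}.
Reachable from 4b5fc25: {23af84d, 258edb3, 4b5fc25, 6e0db8a, 70efa97, 954c385, a7fea7f, ec2b0a5}.
Only in 115548b's history (ahead): {115548b, 277be38, 67b2ec7, 9a6f55b} — 4.
Only in 4b5fc25's history (behind): {} — 0.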